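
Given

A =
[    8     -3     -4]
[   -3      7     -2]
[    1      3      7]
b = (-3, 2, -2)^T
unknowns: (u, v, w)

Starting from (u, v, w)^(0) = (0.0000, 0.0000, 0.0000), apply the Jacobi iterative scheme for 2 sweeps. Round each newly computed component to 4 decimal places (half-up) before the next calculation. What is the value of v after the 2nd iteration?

0.0434

Iteration 1:
  u = (-3 - (-3)·0.0000 - (-4)·0.0000) / (8) = -0.3750
  v = (2 - (-3)·0.0000 - (-2)·0.0000) / (7) = 0.2857
  w = (-2 - (1)·0.0000 - (3)·0.0000) / (7) = -0.2857
Iteration 2:
  u = (-3 - (-3)·0.2857 - (-4)·-0.2857) / (8) = -0.4107
  v = (2 - (-3)·-0.3750 - (-2)·-0.2857) / (7) = 0.0434
  w = (-2 - (1)·-0.3750 - (3)·0.2857) / (7) = -0.3546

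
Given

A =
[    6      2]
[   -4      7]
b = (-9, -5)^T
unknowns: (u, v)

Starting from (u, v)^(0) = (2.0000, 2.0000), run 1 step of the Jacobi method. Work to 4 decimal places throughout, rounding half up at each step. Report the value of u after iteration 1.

-2.1667

Iteration 1:
  u = (-9 - (2)·2.0000) / (6) = -2.1667
  v = (-5 - (-4)·2.0000) / (7) = 0.4286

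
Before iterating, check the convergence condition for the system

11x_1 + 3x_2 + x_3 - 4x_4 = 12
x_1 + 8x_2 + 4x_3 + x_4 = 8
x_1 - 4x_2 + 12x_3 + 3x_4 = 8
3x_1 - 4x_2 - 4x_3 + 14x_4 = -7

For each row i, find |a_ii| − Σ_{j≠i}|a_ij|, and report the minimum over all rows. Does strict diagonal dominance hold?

2

row 1: |11| − (3+1+4) = 3
row 2: |8| − (1+4+1) = 2
row 3: |12| − (1+4+3) = 4
row 4: |14| − (3+4+4) = 3
minimum over rows = 2 → strictly diagonally dominant (convergence guaranteed)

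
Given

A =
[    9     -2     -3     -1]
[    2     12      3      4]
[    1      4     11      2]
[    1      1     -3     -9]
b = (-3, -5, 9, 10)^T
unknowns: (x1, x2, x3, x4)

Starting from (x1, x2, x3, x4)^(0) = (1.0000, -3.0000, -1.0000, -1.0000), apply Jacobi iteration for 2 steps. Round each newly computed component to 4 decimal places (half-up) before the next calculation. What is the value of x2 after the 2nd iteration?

Iteration 1:
  x1 = (-3 - (-2)·-3.0000 - (-3)·-1.0000 - (-1)·-1.0000) / (9) = -1.4444
  x2 = (-5 - (2)·1.0000 - (3)·-1.0000 - (4)·-1.0000) / (12) = 0.0000
  x3 = (9 - (1)·1.0000 - (4)·-3.0000 - (2)·-1.0000) / (11) = 2.0000
  x4 = (10 - (1)·1.0000 - (1)·-3.0000 - (-3)·-1.0000) / (-9) = -1.0000
Iteration 2:
  x1 = (-3 - (-2)·0.0000 - (-3)·2.0000 - (-1)·-1.0000) / (9) = 0.2222
  x2 = (-5 - (2)·-1.4444 - (3)·2.0000 - (4)·-1.0000) / (12) = -0.3426
  x3 = (9 - (1)·-1.4444 - (4)·0.0000 - (2)·-1.0000) / (11) = 1.1313
  x4 = (10 - (1)·-1.4444 - (1)·0.0000 - (-3)·2.0000) / (-9) = -1.9383

-0.3426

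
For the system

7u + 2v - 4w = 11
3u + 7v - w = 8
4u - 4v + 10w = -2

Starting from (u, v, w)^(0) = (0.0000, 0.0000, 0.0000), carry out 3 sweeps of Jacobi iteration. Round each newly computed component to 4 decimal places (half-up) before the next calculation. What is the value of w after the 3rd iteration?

Iteration 1:
  u = (11 - (2)·0.0000 - (-4)·0.0000) / (7) = 1.5714
  v = (8 - (3)·0.0000 - (-1)·0.0000) / (7) = 1.1429
  w = (-2 - (4)·0.0000 - (-4)·0.0000) / (10) = -0.2000
Iteration 2:
  u = (11 - (2)·1.1429 - (-4)·-0.2000) / (7) = 1.1306
  v = (8 - (3)·1.5714 - (-1)·-0.2000) / (7) = 0.4408
  w = (-2 - (4)·1.5714 - (-4)·1.1429) / (10) = -0.3714
Iteration 3:
  u = (11 - (2)·0.4408 - (-4)·-0.3714) / (7) = 1.2333
  v = (8 - (3)·1.1306 - (-1)·-0.3714) / (7) = 0.6053
  w = (-2 - (4)·1.1306 - (-4)·0.4408) / (10) = -0.4759

-0.4759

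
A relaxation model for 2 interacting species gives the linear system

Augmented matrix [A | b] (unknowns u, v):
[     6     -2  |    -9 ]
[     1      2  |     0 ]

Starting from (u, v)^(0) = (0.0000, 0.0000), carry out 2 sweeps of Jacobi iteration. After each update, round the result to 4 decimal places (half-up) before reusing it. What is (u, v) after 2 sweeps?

(-1.5000, 0.7500)

Iteration 1:
  u = (-9 - (-2)·0.0000) / (6) = -1.5000
  v = (0 - (1)·0.0000) / (2) = 0.0000
Iteration 2:
  u = (-9 - (-2)·0.0000) / (6) = -1.5000
  v = (0 - (1)·-1.5000) / (2) = 0.7500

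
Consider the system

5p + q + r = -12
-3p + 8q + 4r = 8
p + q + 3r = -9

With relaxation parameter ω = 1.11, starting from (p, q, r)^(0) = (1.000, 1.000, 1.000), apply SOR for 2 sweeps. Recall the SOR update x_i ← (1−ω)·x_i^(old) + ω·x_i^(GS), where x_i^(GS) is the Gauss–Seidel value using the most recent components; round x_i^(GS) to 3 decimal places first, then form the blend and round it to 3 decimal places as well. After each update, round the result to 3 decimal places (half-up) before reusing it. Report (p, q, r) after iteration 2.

Iteration 1:
  p: GS value = (-12 - (1)·1.000 - (1)·1.000) / (5) = -2.800;  p ← (1−ω)·1.000 + ω·-2.800 = -3.218
  q: GS value = (8 - (-3)·-3.218 - (4)·1.000) / (8) = -0.707;  q ← (1−ω)·1.000 + ω·-0.707 = -0.895
  r: GS value = (-9 - (1)·-3.218 - (1)·-0.895) / (3) = -1.629;  r ← (1−ω)·1.000 + ω·-1.629 = -1.918
Iteration 2:
  p: GS value = (-12 - (1)·-0.895 - (1)·-1.918) / (5) = -1.837;  p ← (1−ω)·-3.218 + ω·-1.837 = -1.685
  q: GS value = (8 - (-3)·-1.685 - (4)·-1.918) / (8) = 1.327;  q ← (1−ω)·-0.895 + ω·1.327 = 1.571
  r: GS value = (-9 - (1)·-1.685 - (1)·1.571) / (3) = -2.962;  r ← (1−ω)·-1.918 + ω·-2.962 = -3.077

(-1.685, 1.571, -3.077)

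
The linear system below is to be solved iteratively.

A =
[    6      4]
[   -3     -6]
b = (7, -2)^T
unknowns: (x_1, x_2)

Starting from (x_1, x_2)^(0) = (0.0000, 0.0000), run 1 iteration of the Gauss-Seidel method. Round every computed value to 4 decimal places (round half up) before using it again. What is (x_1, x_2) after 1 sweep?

(1.1667, -0.2500)

Iteration 1:
  x_1 = (7 - (4)·0.0000) / (6) = 1.1667
  x_2 = (-2 - (-3)·1.1667) / (-6) = -0.2500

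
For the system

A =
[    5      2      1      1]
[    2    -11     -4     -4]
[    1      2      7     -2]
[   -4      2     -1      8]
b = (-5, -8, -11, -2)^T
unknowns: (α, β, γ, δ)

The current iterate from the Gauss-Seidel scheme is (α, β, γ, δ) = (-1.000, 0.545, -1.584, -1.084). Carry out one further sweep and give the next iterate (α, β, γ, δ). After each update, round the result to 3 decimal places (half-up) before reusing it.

(-0.684, 1.573, -2.233, -1.264)

One sweep:
  α = (-5 - (2)·0.545 - (1)·-1.584 - (1)·-1.084) / (5) = -0.684
  β = (-8 - (2)·-0.684 - (-4)·-1.584 - (-4)·-1.084) / (-11) = 1.573
  γ = (-11 - (1)·-0.684 - (2)·1.573 - (-2)·-1.084) / (7) = -2.233
  δ = (-2 - (-4)·-0.684 - (2)·1.573 - (-1)·-2.233) / (8) = -1.264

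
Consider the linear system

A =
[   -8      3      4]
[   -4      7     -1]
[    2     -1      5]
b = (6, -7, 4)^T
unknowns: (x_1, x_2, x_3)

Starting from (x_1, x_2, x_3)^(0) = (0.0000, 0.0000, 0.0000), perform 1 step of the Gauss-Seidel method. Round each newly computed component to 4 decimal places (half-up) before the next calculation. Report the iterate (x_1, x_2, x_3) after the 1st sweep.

(-0.7500, -1.4286, 0.8143)

Iteration 1:
  x_1 = (6 - (3)·0.0000 - (4)·0.0000) / (-8) = -0.7500
  x_2 = (-7 - (-4)·-0.7500 - (-1)·0.0000) / (7) = -1.4286
  x_3 = (4 - (2)·-0.7500 - (-1)·-1.4286) / (5) = 0.8143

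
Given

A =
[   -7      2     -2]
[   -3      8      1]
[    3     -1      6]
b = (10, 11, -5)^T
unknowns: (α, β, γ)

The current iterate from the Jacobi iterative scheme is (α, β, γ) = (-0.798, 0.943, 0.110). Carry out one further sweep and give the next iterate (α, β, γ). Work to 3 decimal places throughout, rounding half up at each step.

(-1.191, 1.062, -0.277)

One sweep:
  α = (10 - (2)·0.943 - (-2)·0.110) / (-7) = -1.191
  β = (11 - (-3)·-0.798 - (1)·0.110) / (8) = 1.062
  γ = (-5 - (3)·-0.798 - (-1)·0.943) / (6) = -0.277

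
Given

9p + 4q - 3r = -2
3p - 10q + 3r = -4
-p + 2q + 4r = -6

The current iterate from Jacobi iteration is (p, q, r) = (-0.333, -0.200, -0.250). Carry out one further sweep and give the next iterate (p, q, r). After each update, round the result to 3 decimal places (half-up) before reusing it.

(-0.217, 0.225, -1.483)

One sweep:
  p = (-2 - (4)·-0.200 - (-3)·-0.250) / (9) = -0.217
  q = (-4 - (3)·-0.333 - (3)·-0.250) / (-10) = 0.225
  r = (-6 - (-1)·-0.333 - (2)·-0.200) / (4) = -1.483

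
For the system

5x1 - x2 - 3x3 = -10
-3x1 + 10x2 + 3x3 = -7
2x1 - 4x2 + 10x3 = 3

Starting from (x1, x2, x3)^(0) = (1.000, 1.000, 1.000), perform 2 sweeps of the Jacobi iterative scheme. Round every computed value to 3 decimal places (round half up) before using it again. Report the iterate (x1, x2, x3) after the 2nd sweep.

Iteration 1:
  x1 = (-10 - (-1)·1.000 - (-3)·1.000) / (5) = -1.200
  x2 = (-7 - (-3)·1.000 - (3)·1.000) / (10) = -0.700
  x3 = (3 - (2)·1.000 - (-4)·1.000) / (10) = 0.500
Iteration 2:
  x1 = (-10 - (-1)·-0.700 - (-3)·0.500) / (5) = -1.840
  x2 = (-7 - (-3)·-1.200 - (3)·0.500) / (10) = -1.210
  x3 = (3 - (2)·-1.200 - (-4)·-0.700) / (10) = 0.260

(-1.840, -1.210, 0.260)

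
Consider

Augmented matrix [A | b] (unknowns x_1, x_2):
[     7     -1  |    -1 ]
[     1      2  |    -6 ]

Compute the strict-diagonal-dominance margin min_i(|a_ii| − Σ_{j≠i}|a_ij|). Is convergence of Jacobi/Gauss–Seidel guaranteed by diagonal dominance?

1

row 1: |7| − (1) = 6
row 2: |2| − (1) = 1
minimum over rows = 1 → strictly diagonally dominant (convergence guaranteed)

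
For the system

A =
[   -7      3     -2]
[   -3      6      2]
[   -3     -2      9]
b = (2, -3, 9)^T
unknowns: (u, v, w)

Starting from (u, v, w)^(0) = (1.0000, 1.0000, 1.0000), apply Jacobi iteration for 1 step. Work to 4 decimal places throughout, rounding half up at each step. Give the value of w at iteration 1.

1.5556

Iteration 1:
  u = (2 - (3)·1.0000 - (-2)·1.0000) / (-7) = -0.1429
  v = (-3 - (-3)·1.0000 - (2)·1.0000) / (6) = -0.3333
  w = (9 - (-3)·1.0000 - (-2)·1.0000) / (9) = 1.5556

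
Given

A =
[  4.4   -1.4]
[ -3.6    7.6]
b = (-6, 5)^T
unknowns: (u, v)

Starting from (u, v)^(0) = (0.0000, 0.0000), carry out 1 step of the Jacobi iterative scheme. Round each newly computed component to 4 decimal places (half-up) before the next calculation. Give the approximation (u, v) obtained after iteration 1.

Iteration 1:
  u = (-6 - (-1.4)·0.0000) / (4.4) = -1.3636
  v = (5 - (-3.6)·0.0000) / (7.6) = 0.6579

(-1.3636, 0.6579)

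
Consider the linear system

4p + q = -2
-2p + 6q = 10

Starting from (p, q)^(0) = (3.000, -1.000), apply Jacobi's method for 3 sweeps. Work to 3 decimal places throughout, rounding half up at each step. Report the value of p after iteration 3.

Iteration 1:
  p = (-2 - (1)·-1.000) / (4) = -0.250
  q = (10 - (-2)·3.000) / (6) = 2.667
Iteration 2:
  p = (-2 - (1)·2.667) / (4) = -1.167
  q = (10 - (-2)·-0.250) / (6) = 1.583
Iteration 3:
  p = (-2 - (1)·1.583) / (4) = -0.896
  q = (10 - (-2)·-1.167) / (6) = 1.278

-0.896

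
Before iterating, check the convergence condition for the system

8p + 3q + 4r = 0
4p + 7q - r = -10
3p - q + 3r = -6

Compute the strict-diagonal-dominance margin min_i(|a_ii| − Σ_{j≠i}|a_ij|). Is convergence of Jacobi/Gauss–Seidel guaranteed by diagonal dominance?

row 1: |8| − (3+4) = 1
row 2: |7| − (4+1) = 2
row 3: |3| − (3+1) = -1
minimum over rows = -1 → not strictly diagonally dominant

-1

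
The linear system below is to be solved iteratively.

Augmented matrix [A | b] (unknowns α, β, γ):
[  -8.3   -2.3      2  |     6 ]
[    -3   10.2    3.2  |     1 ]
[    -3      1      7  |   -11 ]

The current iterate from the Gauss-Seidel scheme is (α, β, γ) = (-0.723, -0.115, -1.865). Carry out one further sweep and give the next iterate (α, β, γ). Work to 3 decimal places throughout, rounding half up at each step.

(-1.140, 0.348, -2.110)

One sweep:
  α = (6 - (-2.3)·-0.115 - (2)·-1.865) / (-8.3) = -1.140
  β = (1 - (-3)·-1.140 - (3.2)·-1.865) / (10.2) = 0.348
  γ = (-11 - (-3)·-1.140 - (1)·0.348) / (7) = -2.110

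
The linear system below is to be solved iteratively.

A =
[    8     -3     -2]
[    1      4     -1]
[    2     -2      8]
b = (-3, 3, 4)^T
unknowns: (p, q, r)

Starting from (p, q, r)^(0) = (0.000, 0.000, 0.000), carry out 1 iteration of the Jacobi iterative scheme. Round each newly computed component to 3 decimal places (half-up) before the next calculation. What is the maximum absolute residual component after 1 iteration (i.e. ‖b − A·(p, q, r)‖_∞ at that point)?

3.250

Iteration 1:
  p = (-3 - (-3)·0.000 - (-2)·0.000) / (8) = -0.375
  q = (3 - (1)·0.000 - (-1)·0.000) / (4) = 0.750
  r = (4 - (2)·0.000 - (-2)·0.000) / (8) = 0.500
Residual b − A·x = (3.250, 0.875, 2.250); ∞-norm = 3.250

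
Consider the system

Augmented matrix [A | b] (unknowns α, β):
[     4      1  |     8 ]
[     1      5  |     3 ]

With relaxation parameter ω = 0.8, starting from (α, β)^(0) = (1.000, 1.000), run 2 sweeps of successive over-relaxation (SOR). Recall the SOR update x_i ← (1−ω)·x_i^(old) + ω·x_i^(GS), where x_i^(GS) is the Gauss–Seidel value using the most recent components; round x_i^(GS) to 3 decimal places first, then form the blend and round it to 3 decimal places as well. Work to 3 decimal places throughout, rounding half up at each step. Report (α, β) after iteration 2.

(1.835, 0.271)

Iteration 1:
  α: GS value = (8 - (1)·1.000) / (4) = 1.750;  α ← (1−ω)·1.000 + ω·1.750 = 1.600
  β: GS value = (3 - (1)·1.600) / (5) = 0.280;  β ← (1−ω)·1.000 + ω·0.280 = 0.424
Iteration 2:
  α: GS value = (8 - (1)·0.424) / (4) = 1.894;  α ← (1−ω)·1.600 + ω·1.894 = 1.835
  β: GS value = (3 - (1)·1.835) / (5) = 0.233;  β ← (1−ω)·0.424 + ω·0.233 = 0.271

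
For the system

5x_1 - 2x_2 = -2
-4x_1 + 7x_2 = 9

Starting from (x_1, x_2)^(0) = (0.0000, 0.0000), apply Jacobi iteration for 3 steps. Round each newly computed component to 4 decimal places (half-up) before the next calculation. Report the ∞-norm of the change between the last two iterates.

0.2939

Iteration 1:
  x_1 = (-2 - (-2)·0.0000) / (5) = -0.4000
  x_2 = (9 - (-4)·0.0000) / (7) = 1.2857
Iteration 2:
  x_1 = (-2 - (-2)·1.2857) / (5) = 0.1143
  x_2 = (9 - (-4)·-0.4000) / (7) = 1.0571
Iteration 3:
  x_1 = (-2 - (-2)·1.0571) / (5) = 0.0228
  x_2 = (9 - (-4)·0.1143) / (7) = 1.3510
Change: (-0.0915, 0.2939) → max |·| = 0.2939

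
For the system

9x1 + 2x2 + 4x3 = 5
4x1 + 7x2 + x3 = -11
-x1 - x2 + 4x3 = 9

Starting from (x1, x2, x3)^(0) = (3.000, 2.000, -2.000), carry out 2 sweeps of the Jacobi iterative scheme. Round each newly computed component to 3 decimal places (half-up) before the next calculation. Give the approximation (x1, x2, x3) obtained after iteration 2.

Iteration 1:
  x1 = (5 - (2)·2.000 - (4)·-2.000) / (9) = 1.000
  x2 = (-11 - (4)·3.000 - (1)·-2.000) / (7) = -3.000
  x3 = (9 - (-1)·3.000 - (-1)·2.000) / (4) = 3.500
Iteration 2:
  x1 = (5 - (2)·-3.000 - (4)·3.500) / (9) = -0.333
  x2 = (-11 - (4)·1.000 - (1)·3.500) / (7) = -2.643
  x3 = (9 - (-1)·1.000 - (-1)·-3.000) / (4) = 1.750

(-0.333, -2.643, 1.750)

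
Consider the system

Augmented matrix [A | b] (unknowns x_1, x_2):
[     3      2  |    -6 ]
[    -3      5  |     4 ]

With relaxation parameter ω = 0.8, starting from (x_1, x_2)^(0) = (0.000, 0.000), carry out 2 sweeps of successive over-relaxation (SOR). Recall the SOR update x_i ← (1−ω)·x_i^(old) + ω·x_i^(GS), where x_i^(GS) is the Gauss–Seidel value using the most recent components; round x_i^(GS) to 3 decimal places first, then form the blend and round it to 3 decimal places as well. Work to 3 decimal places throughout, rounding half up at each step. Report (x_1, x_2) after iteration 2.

Iteration 1:
  x_1: GS value = (-6 - (2)·0.000) / (3) = -2.000;  x_1 ← (1−ω)·0.000 + ω·-2.000 = -1.600
  x_2: GS value = (4 - (-3)·-1.600) / (5) = -0.160;  x_2 ← (1−ω)·0.000 + ω·-0.160 = -0.128
Iteration 2:
  x_1: GS value = (-6 - (2)·-0.128) / (3) = -1.915;  x_1 ← (1−ω)·-1.600 + ω·-1.915 = -1.852
  x_2: GS value = (4 - (-3)·-1.852) / (5) = -0.311;  x_2 ← (1−ω)·-0.128 + ω·-0.311 = -0.274

(-1.852, -0.274)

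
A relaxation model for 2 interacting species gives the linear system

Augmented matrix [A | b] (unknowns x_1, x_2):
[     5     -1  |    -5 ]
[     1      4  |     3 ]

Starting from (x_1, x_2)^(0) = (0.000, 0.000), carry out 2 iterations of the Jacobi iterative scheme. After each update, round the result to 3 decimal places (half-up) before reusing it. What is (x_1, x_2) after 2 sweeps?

(-0.850, 1.000)

Iteration 1:
  x_1 = (-5 - (-1)·0.000) / (5) = -1.000
  x_2 = (3 - (1)·0.000) / (4) = 0.750
Iteration 2:
  x_1 = (-5 - (-1)·0.750) / (5) = -0.850
  x_2 = (3 - (1)·-1.000) / (4) = 1.000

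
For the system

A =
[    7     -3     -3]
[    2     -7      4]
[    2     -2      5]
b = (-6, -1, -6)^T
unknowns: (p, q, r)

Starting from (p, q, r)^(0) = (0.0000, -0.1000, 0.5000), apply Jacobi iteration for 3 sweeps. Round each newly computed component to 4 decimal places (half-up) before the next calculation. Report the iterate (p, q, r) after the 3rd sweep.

(-1.5068, -0.6324, -1.0227)

Iteration 1:
  p = (-6 - (-3)·-0.1000 - (-3)·0.5000) / (7) = -0.6857
  q = (-1 - (2)·0.0000 - (4)·0.5000) / (-7) = 0.4286
  r = (-6 - (2)·0.0000 - (-2)·-0.1000) / (5) = -1.2400
Iteration 2:
  p = (-6 - (-3)·0.4286 - (-3)·-1.2400) / (7) = -1.2049
  q = (-1 - (2)·-0.6857 - (4)·-1.2400) / (-7) = -0.7616
  r = (-6 - (2)·-0.6857 - (-2)·0.4286) / (5) = -0.7543
Iteration 3:
  p = (-6 - (-3)·-0.7616 - (-3)·-0.7543) / (7) = -1.5068
  q = (-1 - (2)·-1.2049 - (4)·-0.7543) / (-7) = -0.6324
  r = (-6 - (2)·-1.2049 - (-2)·-0.7616) / (5) = -1.0227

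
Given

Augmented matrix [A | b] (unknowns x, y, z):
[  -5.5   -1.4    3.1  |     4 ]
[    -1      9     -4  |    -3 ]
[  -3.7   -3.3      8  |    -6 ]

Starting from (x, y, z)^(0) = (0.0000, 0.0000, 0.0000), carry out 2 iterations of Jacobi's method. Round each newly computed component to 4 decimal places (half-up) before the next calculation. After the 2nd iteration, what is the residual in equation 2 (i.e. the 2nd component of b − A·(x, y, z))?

-2.2333

Iteration 1:
  x = (4 - (-1.4)·0.0000 - (3.1)·0.0000) / (-5.5) = -0.7273
  y = (-3 - (-1)·0.0000 - (-4)·0.0000) / (9) = -0.3333
  z = (-6 - (-3.7)·0.0000 - (-3.3)·0.0000) / (8) = -0.7500
Iteration 2:
  x = (4 - (-1.4)·-0.3333 - (3.1)·-0.7500) / (-5.5) = -1.0652
  y = (-3 - (-1)·-0.7273 - (-4)·-0.7500) / (9) = -0.7475
  z = (-6 - (-3.7)·-0.7273 - (-3.3)·-0.3333) / (8) = -1.2239
Residual b − A·x = (0.8890, -2.2333, -2.6168)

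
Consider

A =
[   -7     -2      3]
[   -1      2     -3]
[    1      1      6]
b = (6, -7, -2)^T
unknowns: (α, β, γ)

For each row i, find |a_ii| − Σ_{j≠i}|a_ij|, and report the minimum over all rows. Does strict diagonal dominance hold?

row 1: |-7| − (2+3) = 2
row 2: |2| − (1+3) = -2
row 3: |6| − (1+1) = 4
minimum over rows = -2 → not strictly diagonally dominant

-2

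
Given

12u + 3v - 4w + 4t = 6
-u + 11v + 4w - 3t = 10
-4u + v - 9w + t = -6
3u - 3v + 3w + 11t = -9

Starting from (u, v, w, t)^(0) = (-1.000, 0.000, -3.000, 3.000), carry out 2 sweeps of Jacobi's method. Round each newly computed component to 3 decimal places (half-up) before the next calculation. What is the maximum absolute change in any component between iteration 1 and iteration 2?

2.405

Iteration 1:
  u = (6 - (3)·0.000 - (-4)·-3.000 - (4)·3.000) / (12) = -1.500
  v = (10 - (-1)·-1.000 - (4)·-3.000 - (-3)·3.000) / (11) = 2.727
  w = (-6 - (-4)·-1.000 - (1)·0.000 - (1)·3.000) / (-9) = 1.444
  t = (-9 - (3)·-1.000 - (-3)·0.000 - (3)·-3.000) / (11) = 0.273
Iteration 2:
  u = (6 - (3)·2.727 - (-4)·1.444 - (4)·0.273) / (12) = 0.209
  v = (10 - (-1)·-1.500 - (4)·1.444 - (-3)·0.273) / (11) = 0.322
  w = (-6 - (-4)·-1.500 - (1)·2.727 - (1)·0.273) / (-9) = 1.667
  t = (-9 - (3)·-1.500 - (-3)·2.727 - (3)·1.444) / (11) = -0.059
Change: (1.709, -2.405, 0.223, -0.332) → max |·| = 2.405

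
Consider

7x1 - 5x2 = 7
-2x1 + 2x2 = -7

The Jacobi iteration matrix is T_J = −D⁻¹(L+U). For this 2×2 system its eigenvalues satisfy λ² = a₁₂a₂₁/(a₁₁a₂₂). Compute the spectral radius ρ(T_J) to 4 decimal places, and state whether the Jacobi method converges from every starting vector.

0.8452

a₁₂a₂₁/(a₁₁a₂₂) = (-5)·(-2) / ((7)·(2)) = 0.714286
ρ = √|0.714286| = √0.714286 = 0.8452
ρ < 1, so Jacobi converges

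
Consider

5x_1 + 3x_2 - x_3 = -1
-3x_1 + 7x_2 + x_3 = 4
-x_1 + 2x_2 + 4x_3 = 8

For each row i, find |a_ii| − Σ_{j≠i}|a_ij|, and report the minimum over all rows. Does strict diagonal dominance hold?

1

row 1: |5| − (3+1) = 1
row 2: |7| − (3+1) = 3
row 3: |4| − (1+2) = 1
minimum over rows = 1 → strictly diagonally dominant (convergence guaranteed)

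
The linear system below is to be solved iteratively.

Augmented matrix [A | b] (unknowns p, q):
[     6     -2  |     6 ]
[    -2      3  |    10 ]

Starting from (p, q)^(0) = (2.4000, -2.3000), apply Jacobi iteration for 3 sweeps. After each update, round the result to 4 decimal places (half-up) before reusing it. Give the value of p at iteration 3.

2.1630

Iteration 1:
  p = (6 - (-2)·-2.3000) / (6) = 0.2333
  q = (10 - (-2)·2.4000) / (3) = 4.9333
Iteration 2:
  p = (6 - (-2)·4.9333) / (6) = 2.6444
  q = (10 - (-2)·0.2333) / (3) = 3.4889
Iteration 3:
  p = (6 - (-2)·3.4889) / (6) = 2.1630
  q = (10 - (-2)·2.6444) / (3) = 5.0963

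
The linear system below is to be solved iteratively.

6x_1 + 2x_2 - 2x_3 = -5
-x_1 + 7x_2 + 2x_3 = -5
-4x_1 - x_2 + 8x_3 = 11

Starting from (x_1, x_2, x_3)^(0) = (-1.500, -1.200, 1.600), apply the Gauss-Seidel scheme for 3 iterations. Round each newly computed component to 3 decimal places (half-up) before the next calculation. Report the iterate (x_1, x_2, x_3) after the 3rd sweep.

(-0.063, -1.074, 1.209)

Iteration 1:
  x_1 = (-5 - (2)·-1.200 - (-2)·1.600) / (6) = 0.100
  x_2 = (-5 - (-1)·0.100 - (2)·1.600) / (7) = -1.157
  x_3 = (11 - (-4)·0.100 - (-1)·-1.157) / (8) = 1.280
Iteration 2:
  x_1 = (-5 - (2)·-1.157 - (-2)·1.280) / (6) = -0.021
  x_2 = (-5 - (-1)·-0.021 - (2)·1.280) / (7) = -1.083
  x_3 = (11 - (-4)·-0.021 - (-1)·-1.083) / (8) = 1.229
Iteration 3:
  x_1 = (-5 - (2)·-1.083 - (-2)·1.229) / (6) = -0.063
  x_2 = (-5 - (-1)·-0.063 - (2)·1.229) / (7) = -1.074
  x_3 = (11 - (-4)·-0.063 - (-1)·-1.074) / (8) = 1.209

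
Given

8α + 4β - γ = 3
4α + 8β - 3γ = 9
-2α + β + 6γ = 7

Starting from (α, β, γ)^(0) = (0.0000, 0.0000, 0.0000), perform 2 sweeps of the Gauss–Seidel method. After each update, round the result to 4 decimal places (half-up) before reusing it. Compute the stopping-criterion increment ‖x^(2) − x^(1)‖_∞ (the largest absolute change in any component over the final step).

Iteration 1:
  α = (3 - (4)·0.0000 - (-1)·0.0000) / (8) = 0.3750
  β = (9 - (4)·0.3750 - (-3)·0.0000) / (8) = 0.9375
  γ = (7 - (-2)·0.3750 - (1)·0.9375) / (6) = 1.1354
Iteration 2:
  α = (3 - (4)·0.9375 - (-1)·1.1354) / (8) = 0.0482
  β = (9 - (4)·0.0482 - (-3)·1.1354) / (8) = 1.5267
  γ = (7 - (-2)·0.0482 - (1)·1.5267) / (6) = 0.9283
Change: (-0.3268, 0.5892, -0.2071) → max |·| = 0.5892

0.5892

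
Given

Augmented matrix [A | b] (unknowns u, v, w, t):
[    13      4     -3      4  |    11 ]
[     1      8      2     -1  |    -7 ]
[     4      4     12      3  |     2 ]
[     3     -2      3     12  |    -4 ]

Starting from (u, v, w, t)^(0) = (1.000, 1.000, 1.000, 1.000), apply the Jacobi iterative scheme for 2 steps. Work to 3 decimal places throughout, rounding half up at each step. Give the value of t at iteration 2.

-0.449

Iteration 1:
  u = (11 - (4)·1.000 - (-3)·1.000 - (4)·1.000) / (13) = 0.462
  v = (-7 - (1)·1.000 - (2)·1.000 - (-1)·1.000) / (8) = -1.125
  w = (2 - (4)·1.000 - (4)·1.000 - (3)·1.000) / (12) = -0.750
  t = (-4 - (3)·1.000 - (-2)·1.000 - (3)·1.000) / (12) = -0.667
Iteration 2:
  u = (11 - (4)·-1.125 - (-3)·-0.750 - (4)·-0.667) / (13) = 1.224
  v = (-7 - (1)·0.462 - (2)·-0.750 - (-1)·-0.667) / (8) = -0.829
  w = (2 - (4)·0.462 - (4)·-1.125 - (3)·-0.667) / (12) = 0.554
  t = (-4 - (3)·0.462 - (-2)·-1.125 - (3)·-0.750) / (12) = -0.449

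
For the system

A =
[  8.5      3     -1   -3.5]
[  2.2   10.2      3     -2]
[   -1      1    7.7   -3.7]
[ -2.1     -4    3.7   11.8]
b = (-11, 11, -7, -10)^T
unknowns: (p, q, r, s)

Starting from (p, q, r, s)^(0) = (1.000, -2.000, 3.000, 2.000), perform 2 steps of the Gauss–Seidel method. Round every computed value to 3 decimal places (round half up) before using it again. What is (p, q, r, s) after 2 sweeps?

(-1.699, 1.306, -1.592, -0.208)

Iteration 1:
  p = (-11 - (3)·-2.000 - (-1)·3.000 - (-3.5)·2.000) / (8.5) = 0.588
  q = (11 - (2.2)·0.588 - (3)·3.000 - (-2)·2.000) / (10.2) = 0.461
  r = (-7 - (-1)·0.588 - (1)·0.461 - (-3.7)·2.000) / (7.7) = 0.068
  s = (-10 - (-2.1)·0.588 - (-4)·0.461 - (3.7)·0.068) / (11.8) = -0.608
Iteration 2:
  p = (-11 - (3)·0.461 - (-1)·0.068 - (-3.5)·-0.608) / (8.5) = -1.699
  q = (11 - (2.2)·-1.699 - (3)·0.068 - (-2)·-0.608) / (10.2) = 1.306
  r = (-7 - (-1)·-1.699 - (1)·1.306 - (-3.7)·-0.608) / (7.7) = -1.592
  s = (-10 - (-2.1)·-1.699 - (-4)·1.306 - (3.7)·-1.592) / (11.8) = -0.208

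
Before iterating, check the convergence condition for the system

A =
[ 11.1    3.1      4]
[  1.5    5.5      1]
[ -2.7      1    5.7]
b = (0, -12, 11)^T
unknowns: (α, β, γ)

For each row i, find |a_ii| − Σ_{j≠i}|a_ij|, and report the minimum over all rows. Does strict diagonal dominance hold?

2

row 1: |11.1| − (3.1+4) = 4
row 2: |5.5| − (1.5+1) = 3
row 3: |5.7| − (2.7+1) = 2
minimum over rows = 2 → strictly diagonally dominant (convergence guaranteed)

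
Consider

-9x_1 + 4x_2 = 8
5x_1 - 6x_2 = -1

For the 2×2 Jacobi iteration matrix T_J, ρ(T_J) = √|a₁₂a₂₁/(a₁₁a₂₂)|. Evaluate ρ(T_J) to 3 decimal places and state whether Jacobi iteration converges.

0.609

a₁₂a₂₁/(a₁₁a₂₂) = (4)·(5) / ((-9)·(-6)) = 0.370370
ρ = √|0.370370| = √0.370370 = 0.609
ρ < 1, so Jacobi converges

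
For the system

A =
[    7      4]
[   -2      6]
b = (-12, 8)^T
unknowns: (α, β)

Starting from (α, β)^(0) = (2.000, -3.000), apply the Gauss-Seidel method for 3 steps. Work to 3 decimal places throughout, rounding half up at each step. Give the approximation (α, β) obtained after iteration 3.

Iteration 1:
  α = (-12 - (4)·-3.000) / (7) = 0.000
  β = (8 - (-2)·0.000) / (6) = 1.333
Iteration 2:
  α = (-12 - (4)·1.333) / (7) = -2.476
  β = (8 - (-2)·-2.476) / (6) = 0.508
Iteration 3:
  α = (-12 - (4)·0.508) / (7) = -2.005
  β = (8 - (-2)·-2.005) / (6) = 0.665

(-2.005, 0.665)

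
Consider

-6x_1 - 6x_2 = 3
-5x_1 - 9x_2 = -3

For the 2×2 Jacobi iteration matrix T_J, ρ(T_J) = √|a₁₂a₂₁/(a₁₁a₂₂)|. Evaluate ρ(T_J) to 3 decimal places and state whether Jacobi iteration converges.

a₁₂a₂₁/(a₁₁a₂₂) = (-6)·(-5) / ((-6)·(-9)) = 0.555556
ρ = √|0.555556| = √0.555556 = 0.745
ρ < 1, so Jacobi converges

0.745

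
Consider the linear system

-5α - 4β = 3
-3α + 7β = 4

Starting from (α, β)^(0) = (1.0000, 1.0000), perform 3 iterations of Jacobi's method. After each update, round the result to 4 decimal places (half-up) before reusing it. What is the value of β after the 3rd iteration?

Iteration 1:
  α = (3 - (-4)·1.0000) / (-5) = -1.4000
  β = (4 - (-3)·1.0000) / (7) = 1.0000
Iteration 2:
  α = (3 - (-4)·1.0000) / (-5) = -1.4000
  β = (4 - (-3)·-1.4000) / (7) = -0.0286
Iteration 3:
  α = (3 - (-4)·-0.0286) / (-5) = -0.5771
  β = (4 - (-3)·-1.4000) / (7) = -0.0286

-0.0286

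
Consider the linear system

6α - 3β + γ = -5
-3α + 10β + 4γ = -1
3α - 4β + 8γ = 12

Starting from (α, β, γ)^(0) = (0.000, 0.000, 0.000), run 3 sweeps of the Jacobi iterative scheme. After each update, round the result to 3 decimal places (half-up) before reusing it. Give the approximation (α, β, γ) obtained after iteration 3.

(-1.602, -1.145, 1.450)

Iteration 1:
  α = (-5 - (-3)·0.000 - (1)·0.000) / (6) = -0.833
  β = (-1 - (-3)·0.000 - (4)·0.000) / (10) = -0.100
  γ = (12 - (3)·0.000 - (-4)·0.000) / (8) = 1.500
Iteration 2:
  α = (-5 - (-3)·-0.100 - (1)·1.500) / (6) = -1.133
  β = (-1 - (-3)·-0.833 - (4)·1.500) / (10) = -0.950
  γ = (12 - (3)·-0.833 - (-4)·-0.100) / (8) = 1.762
Iteration 3:
  α = (-5 - (-3)·-0.950 - (1)·1.762) / (6) = -1.602
  β = (-1 - (-3)·-1.133 - (4)·1.762) / (10) = -1.145
  γ = (12 - (3)·-1.133 - (-4)·-0.950) / (8) = 1.450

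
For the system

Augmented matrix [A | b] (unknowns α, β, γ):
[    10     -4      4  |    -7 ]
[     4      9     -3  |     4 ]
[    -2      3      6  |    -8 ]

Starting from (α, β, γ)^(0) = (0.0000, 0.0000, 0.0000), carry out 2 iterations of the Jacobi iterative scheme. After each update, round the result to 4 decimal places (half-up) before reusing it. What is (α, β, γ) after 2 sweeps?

(0.0111, 0.3111, -1.7889)

Iteration 1:
  α = (-7 - (-4)·0.0000 - (4)·0.0000) / (10) = -0.7000
  β = (4 - (4)·0.0000 - (-3)·0.0000) / (9) = 0.4444
  γ = (-8 - (-2)·0.0000 - (3)·0.0000) / (6) = -1.3333
Iteration 2:
  α = (-7 - (-4)·0.4444 - (4)·-1.3333) / (10) = 0.0111
  β = (4 - (4)·-0.7000 - (-3)·-1.3333) / (9) = 0.3111
  γ = (-8 - (-2)·-0.7000 - (3)·0.4444) / (6) = -1.7889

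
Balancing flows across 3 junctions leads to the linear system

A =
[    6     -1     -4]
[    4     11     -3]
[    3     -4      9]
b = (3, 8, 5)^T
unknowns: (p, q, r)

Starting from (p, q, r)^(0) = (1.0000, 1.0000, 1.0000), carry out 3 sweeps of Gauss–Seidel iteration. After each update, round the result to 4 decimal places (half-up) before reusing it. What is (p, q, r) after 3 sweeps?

(0.9326, 0.5294, 0.4800)

Iteration 1:
  p = (3 - (-1)·1.0000 - (-4)·1.0000) / (6) = 1.3333
  q = (8 - (4)·1.3333 - (-3)·1.0000) / (11) = 0.5152
  r = (5 - (3)·1.3333 - (-4)·0.5152) / (9) = 0.3401
Iteration 2:
  p = (3 - (-1)·0.5152 - (-4)·0.3401) / (6) = 0.8126
  q = (8 - (4)·0.8126 - (-3)·0.3401) / (11) = 0.5245
  r = (5 - (3)·0.8126 - (-4)·0.5245) / (9) = 0.5178
Iteration 3:
  p = (3 - (-1)·0.5245 - (-4)·0.5178) / (6) = 0.9326
  q = (8 - (4)·0.9326 - (-3)·0.5178) / (11) = 0.5294
  r = (5 - (3)·0.9326 - (-4)·0.5294) / (9) = 0.4800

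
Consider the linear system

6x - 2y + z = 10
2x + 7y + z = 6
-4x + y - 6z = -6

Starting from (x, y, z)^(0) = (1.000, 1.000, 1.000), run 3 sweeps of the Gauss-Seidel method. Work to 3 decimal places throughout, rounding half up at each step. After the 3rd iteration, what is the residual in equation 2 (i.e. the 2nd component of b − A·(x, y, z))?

0.040

Iteration 1:
  x = (10 - (-2)·1.000 - (1)·1.000) / (6) = 1.833
  y = (6 - (2)·1.833 - (1)·1.000) / (7) = 0.191
  z = (-6 - (-4)·1.833 - (1)·0.191) / (-6) = -0.190
Iteration 2:
  x = (10 - (-2)·0.191 - (1)·-0.190) / (6) = 1.762
  y = (6 - (2)·1.762 - (1)·-0.190) / (7) = 0.381
  z = (-6 - (-4)·1.762 - (1)·0.381) / (-6) = -0.111
Iteration 3:
  x = (10 - (-2)·0.381 - (1)·-0.111) / (6) = 1.812
  y = (6 - (2)·1.812 - (1)·-0.111) / (7) = 0.355
  z = (-6 - (-4)·1.812 - (1)·0.355) / (-6) = -0.149
Residual b − A·x = (-0.013, 0.040, -0.001)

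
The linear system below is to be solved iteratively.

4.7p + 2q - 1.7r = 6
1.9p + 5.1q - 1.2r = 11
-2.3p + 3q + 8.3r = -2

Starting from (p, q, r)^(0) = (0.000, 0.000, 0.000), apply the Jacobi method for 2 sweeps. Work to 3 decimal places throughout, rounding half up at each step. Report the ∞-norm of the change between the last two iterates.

Iteration 1:
  p = (6 - (2)·0.000 - (-1.7)·0.000) / (4.7) = 1.277
  q = (11 - (1.9)·0.000 - (-1.2)·0.000) / (5.1) = 2.157
  r = (-2 - (-2.3)·0.000 - (3)·0.000) / (8.3) = -0.241
Iteration 2:
  p = (6 - (2)·2.157 - (-1.7)·-0.241) / (4.7) = 0.272
  q = (11 - (1.9)·1.277 - (-1.2)·-0.241) / (5.1) = 1.624
  r = (-2 - (-2.3)·1.277 - (3)·2.157) / (8.3) = -0.667
Change: (-1.005, -0.533, -0.426) → max |·| = 1.005

1.005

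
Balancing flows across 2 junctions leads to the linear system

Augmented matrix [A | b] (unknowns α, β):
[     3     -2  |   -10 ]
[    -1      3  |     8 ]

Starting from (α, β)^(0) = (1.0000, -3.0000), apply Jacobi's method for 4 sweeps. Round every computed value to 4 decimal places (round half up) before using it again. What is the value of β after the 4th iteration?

Iteration 1:
  α = (-10 - (-2)·-3.0000) / (3) = -5.3333
  β = (8 - (-1)·1.0000) / (3) = 3.0000
Iteration 2:
  α = (-10 - (-2)·3.0000) / (3) = -1.3333
  β = (8 - (-1)·-5.3333) / (3) = 0.8889
Iteration 3:
  α = (-10 - (-2)·0.8889) / (3) = -2.7407
  β = (8 - (-1)·-1.3333) / (3) = 2.2222
Iteration 4:
  α = (-10 - (-2)·2.2222) / (3) = -1.8519
  β = (8 - (-1)·-2.7407) / (3) = 1.7531

1.7531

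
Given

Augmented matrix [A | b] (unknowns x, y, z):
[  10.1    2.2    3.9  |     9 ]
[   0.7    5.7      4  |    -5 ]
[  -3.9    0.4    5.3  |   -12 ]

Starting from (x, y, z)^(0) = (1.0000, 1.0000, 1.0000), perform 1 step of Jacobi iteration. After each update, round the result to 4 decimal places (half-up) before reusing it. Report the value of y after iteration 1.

Iteration 1:
  x = (9 - (2.2)·1.0000 - (3.9)·1.0000) / (10.1) = 0.2871
  y = (-5 - (0.7)·1.0000 - (4)·1.0000) / (5.7) = -1.7018
  z = (-12 - (-3.9)·1.0000 - (0.4)·1.0000) / (5.3) = -1.6038

-1.7018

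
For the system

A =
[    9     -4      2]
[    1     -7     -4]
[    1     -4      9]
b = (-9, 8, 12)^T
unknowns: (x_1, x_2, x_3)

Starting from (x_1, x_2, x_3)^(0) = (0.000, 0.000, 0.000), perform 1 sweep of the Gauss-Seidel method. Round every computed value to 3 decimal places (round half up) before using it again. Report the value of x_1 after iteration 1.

Iteration 1:
  x_1 = (-9 - (-4)·0.000 - (2)·0.000) / (9) = -1.000
  x_2 = (8 - (1)·-1.000 - (-4)·0.000) / (-7) = -1.286
  x_3 = (12 - (1)·-1.000 - (-4)·-1.286) / (9) = 0.873

-1.000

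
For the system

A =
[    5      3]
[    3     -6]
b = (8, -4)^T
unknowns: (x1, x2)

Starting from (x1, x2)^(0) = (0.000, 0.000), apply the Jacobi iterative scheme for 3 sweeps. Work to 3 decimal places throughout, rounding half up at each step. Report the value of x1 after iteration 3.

0.720

Iteration 1:
  x1 = (8 - (3)·0.000) / (5) = 1.600
  x2 = (-4 - (3)·0.000) / (-6) = 0.667
Iteration 2:
  x1 = (8 - (3)·0.667) / (5) = 1.200
  x2 = (-4 - (3)·1.600) / (-6) = 1.467
Iteration 3:
  x1 = (8 - (3)·1.467) / (5) = 0.720
  x2 = (-4 - (3)·1.200) / (-6) = 1.267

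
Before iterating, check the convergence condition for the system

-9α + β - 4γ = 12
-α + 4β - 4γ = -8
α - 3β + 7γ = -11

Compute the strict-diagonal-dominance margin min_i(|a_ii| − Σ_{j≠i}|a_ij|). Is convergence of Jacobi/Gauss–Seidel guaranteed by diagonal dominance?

row 1: |-9| − (1+4) = 4
row 2: |4| − (1+4) = -1
row 3: |7| − (1+3) = 3
minimum over rows = -1 → not strictly diagonally dominant

-1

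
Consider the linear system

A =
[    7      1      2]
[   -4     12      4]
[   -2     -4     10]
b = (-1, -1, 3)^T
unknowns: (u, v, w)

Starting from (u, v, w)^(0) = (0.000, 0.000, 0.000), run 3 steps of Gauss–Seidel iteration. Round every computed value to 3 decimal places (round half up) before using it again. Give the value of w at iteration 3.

Iteration 1:
  u = (-1 - (1)·0.000 - (2)·0.000) / (7) = -0.143
  v = (-1 - (-4)·-0.143 - (4)·0.000) / (12) = -0.131
  w = (3 - (-2)·-0.143 - (-4)·-0.131) / (10) = 0.219
Iteration 2:
  u = (-1 - (1)·-0.131 - (2)·0.219) / (7) = -0.187
  v = (-1 - (-4)·-0.187 - (4)·0.219) / (12) = -0.219
  w = (3 - (-2)·-0.187 - (-4)·-0.219) / (10) = 0.175
Iteration 3:
  u = (-1 - (1)·-0.219 - (2)·0.175) / (7) = -0.162
  v = (-1 - (-4)·-0.162 - (4)·0.175) / (12) = -0.196
  w = (3 - (-2)·-0.162 - (-4)·-0.196) / (10) = 0.189

0.189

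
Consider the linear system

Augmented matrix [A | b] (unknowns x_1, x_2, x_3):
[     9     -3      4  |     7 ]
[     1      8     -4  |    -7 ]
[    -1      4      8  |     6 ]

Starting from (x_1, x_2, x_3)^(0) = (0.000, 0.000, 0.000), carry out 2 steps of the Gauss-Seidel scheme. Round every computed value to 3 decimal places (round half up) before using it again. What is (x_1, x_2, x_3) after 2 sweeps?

Iteration 1:
  x_1 = (7 - (-3)·0.000 - (4)·0.000) / (9) = 0.778
  x_2 = (-7 - (1)·0.778 - (-4)·0.000) / (8) = -0.972
  x_3 = (6 - (-1)·0.778 - (4)·-0.972) / (8) = 1.333
Iteration 2:
  x_1 = (7 - (-3)·-0.972 - (4)·1.333) / (9) = -0.139
  x_2 = (-7 - (1)·-0.139 - (-4)·1.333) / (8) = -0.191
  x_3 = (6 - (-1)·-0.139 - (4)·-0.191) / (8) = 0.828

(-0.139, -0.191, 0.828)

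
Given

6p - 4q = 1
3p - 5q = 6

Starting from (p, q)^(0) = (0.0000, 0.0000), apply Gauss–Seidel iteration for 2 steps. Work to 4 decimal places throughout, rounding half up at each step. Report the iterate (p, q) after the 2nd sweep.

(-0.5667, -1.5400)

Iteration 1:
  p = (1 - (-4)·0.0000) / (6) = 0.1667
  q = (6 - (3)·0.1667) / (-5) = -1.1000
Iteration 2:
  p = (1 - (-4)·-1.1000) / (6) = -0.5667
  q = (6 - (3)·-0.5667) / (-5) = -1.5400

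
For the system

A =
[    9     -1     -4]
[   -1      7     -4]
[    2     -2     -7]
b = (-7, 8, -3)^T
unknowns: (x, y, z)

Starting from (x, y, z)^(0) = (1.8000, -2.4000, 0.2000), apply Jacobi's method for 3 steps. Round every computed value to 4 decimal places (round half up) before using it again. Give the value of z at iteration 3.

-0.0922

Iteration 1:
  x = (-7 - (-1)·-2.4000 - (-4)·0.2000) / (9) = -0.9556
  y = (8 - (-1)·1.8000 - (-4)·0.2000) / (7) = 1.5143
  z = (-3 - (2)·1.8000 - (-2)·-2.4000) / (-7) = 1.6286
Iteration 2:
  x = (-7 - (-1)·1.5143 - (-4)·1.6286) / (9) = 0.1143
  y = (8 - (-1)·-0.9556 - (-4)·1.6286) / (7) = 1.9370
  z = (-3 - (2)·-0.9556 - (-2)·1.5143) / (-7) = -0.2771
Iteration 3:
  x = (-7 - (-1)·1.9370 - (-4)·-0.2771) / (9) = -0.6857
  y = (8 - (-1)·0.1143 - (-4)·-0.2771) / (7) = 1.0008
  z = (-3 - (2)·0.1143 - (-2)·1.9370) / (-7) = -0.0922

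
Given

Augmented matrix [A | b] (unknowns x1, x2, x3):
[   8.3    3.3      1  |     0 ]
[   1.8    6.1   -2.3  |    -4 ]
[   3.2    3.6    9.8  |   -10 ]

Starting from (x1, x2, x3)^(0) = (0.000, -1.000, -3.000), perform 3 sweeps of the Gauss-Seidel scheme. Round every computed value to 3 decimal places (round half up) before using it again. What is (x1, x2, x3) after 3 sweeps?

Iteration 1:
  x1 = (0 - (3.3)·-1.000 - (1)·-3.000) / (8.3) = 0.759
  x2 = (-4 - (1.8)·0.759 - (-2.3)·-3.000) / (6.1) = -2.011
  x3 = (-10 - (3.2)·0.759 - (3.6)·-2.011) / (9.8) = -0.530
Iteration 2:
  x1 = (0 - (3.3)·-2.011 - (1)·-0.530) / (8.3) = 0.863
  x2 = (-4 - (1.8)·0.863 - (-2.3)·-0.530) / (6.1) = -1.110
  x3 = (-10 - (3.2)·0.863 - (3.6)·-1.110) / (9.8) = -0.894
Iteration 3:
  x1 = (0 - (3.3)·-1.110 - (1)·-0.894) / (8.3) = 0.549
  x2 = (-4 - (1.8)·0.549 - (-2.3)·-0.894) / (6.1) = -1.155
  x3 = (-10 - (3.2)·0.549 - (3.6)·-1.155) / (9.8) = -0.775

(0.549, -1.155, -0.775)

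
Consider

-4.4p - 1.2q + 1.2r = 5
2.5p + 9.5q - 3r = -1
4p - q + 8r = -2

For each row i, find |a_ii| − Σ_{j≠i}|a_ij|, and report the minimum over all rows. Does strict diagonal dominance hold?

2

row 1: |-4.4| − (1.2+1.2) = 2
row 2: |9.5| − (2.5+3) = 4
row 3: |8| − (4+1) = 3
minimum over rows = 2 → strictly diagonally dominant (convergence guaranteed)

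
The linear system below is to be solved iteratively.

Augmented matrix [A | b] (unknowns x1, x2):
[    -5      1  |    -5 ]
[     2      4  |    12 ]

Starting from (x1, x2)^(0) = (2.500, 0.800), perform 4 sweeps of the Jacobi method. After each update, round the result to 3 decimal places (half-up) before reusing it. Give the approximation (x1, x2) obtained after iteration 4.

Iteration 1:
  x1 = (-5 - (1)·0.800) / (-5) = 1.160
  x2 = (12 - (2)·2.500) / (4) = 1.750
Iteration 2:
  x1 = (-5 - (1)·1.750) / (-5) = 1.350
  x2 = (12 - (2)·1.160) / (4) = 2.420
Iteration 3:
  x1 = (-5 - (1)·2.420) / (-5) = 1.484
  x2 = (12 - (2)·1.350) / (4) = 2.325
Iteration 4:
  x1 = (-5 - (1)·2.325) / (-5) = 1.465
  x2 = (12 - (2)·1.484) / (4) = 2.258

(1.465, 2.258)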